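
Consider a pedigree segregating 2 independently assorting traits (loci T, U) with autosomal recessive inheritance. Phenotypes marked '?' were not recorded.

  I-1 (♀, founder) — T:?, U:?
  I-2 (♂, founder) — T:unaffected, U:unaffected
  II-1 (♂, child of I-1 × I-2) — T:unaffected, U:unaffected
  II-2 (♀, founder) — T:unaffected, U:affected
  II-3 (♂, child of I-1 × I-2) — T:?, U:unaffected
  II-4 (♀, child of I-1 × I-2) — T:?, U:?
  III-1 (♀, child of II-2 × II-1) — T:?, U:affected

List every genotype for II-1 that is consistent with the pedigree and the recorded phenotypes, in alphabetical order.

II-1 ∈ {TT Uu, Tt Uu}

T/I-1 ? ·: TT|Tt|tt
T/I-2 un ·: TT|Tt
T/II-1 un I-1×I-2: TT|Tt
T/II-2 un ·: TT|Tt
T/II-3 ? I-1×I-2: TT|Tt|tt
T/II-4 ? I-1×I-2: TT|Tt|tt
T/III-1 ? II-2×II-1: TT|Tt|tt
⇒ T over [I-1,I-2,II-1,II-2,II-3,II-4,III-1]: 164 consistent
U/I-1 ? ·: UU|Uu|uu
U/I-2 un ·: UU|Uu
U/II-1 un I-1×I-2: Uu
U/II-2 aff ·: uu
U/II-3 un I-1×I-2: UU|Uu
U/II-4 ? I-1×I-2: UU|Uu|uu
U/III-1 aff II-2×II-1: uu
⇒ U over [I-1,I-2,II-1,II-2,II-3,II-4,III-1]: 17 consistent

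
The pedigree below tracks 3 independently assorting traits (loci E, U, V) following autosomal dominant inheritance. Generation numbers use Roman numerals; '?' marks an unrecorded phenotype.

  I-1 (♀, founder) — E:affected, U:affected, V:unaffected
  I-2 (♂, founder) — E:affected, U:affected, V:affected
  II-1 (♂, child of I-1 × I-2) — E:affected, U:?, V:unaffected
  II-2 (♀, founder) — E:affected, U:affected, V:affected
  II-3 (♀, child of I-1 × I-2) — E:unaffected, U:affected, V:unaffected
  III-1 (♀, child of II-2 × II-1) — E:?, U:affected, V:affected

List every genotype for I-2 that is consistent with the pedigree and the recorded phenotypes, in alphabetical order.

E/I-1 aff ·: Ee
E/I-2 aff ·: Ee
E/II-1 aff I-1×I-2: Ee|EE
E/II-2 aff ·: Ee|EE
E/II-3 un I-1×I-2: ee
E/III-1 ? II-2×II-1: ee|Ee|EE
⇒ E over [I-1,I-2,II-1,II-2,II-3,III-1]: 8 consistent
U/I-1 aff ·: Uu|UU
U/I-2 aff ·: Uu|UU
U/II-1 ? I-1×I-2: uu|Uu|UU
U/II-2 aff ·: Uu|UU
U/II-3 aff I-1×I-2: Uu|UU
U/III-1 aff II-2×II-1: Uu|UU
⇒ U over [I-1,I-2,II-1,II-2,II-3,III-1]: 49 consistent
V/I-1 un ·: vv
V/I-2 aff ·: Vv
V/II-1 un I-1×I-2: vv
V/II-2 aff ·: Vv|VV
V/II-3 un I-1×I-2: vv
V/III-1 aff II-2×II-1: Vv
⇒ V over [I-1,I-2,II-1,II-2,II-3,III-1]: 2 consistent

I-2 ∈ {Ee UU Vv, Ee Uu Vv}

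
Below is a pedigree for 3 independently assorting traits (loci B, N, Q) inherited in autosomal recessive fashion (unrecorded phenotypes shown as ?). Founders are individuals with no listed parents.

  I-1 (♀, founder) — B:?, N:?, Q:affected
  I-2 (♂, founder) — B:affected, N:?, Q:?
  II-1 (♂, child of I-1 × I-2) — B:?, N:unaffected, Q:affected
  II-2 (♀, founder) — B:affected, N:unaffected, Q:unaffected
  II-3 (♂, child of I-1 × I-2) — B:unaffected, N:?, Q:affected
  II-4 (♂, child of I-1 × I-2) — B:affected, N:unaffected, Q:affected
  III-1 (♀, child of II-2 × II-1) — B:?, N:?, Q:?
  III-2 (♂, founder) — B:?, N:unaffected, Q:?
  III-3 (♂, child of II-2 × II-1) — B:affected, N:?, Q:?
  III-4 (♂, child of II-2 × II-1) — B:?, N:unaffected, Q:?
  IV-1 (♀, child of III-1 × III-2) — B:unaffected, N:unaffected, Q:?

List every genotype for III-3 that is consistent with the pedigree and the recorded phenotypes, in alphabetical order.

III-3 ∈ {bb NN Qq, bb NN qq, bb Nn Qq, bb Nn qq, bb nn Qq, bb nn qq}

B/I-1 ? ·: Bb
B/I-2 aff ·: bb
B/II-1 ? I-1×I-2: Bb|bb
B/II-2 aff ·: bb
B/II-3 un I-1×I-2: Bb
B/II-4 aff I-1×I-2: bb
B/III-1 ? II-2×II-1: Bb|bb
B/III-2 ? ·: BB|Bb|bb
B/III-3 aff II-2×II-1: bb
B/III-4 ? II-2×II-1: Bb|bb
B/IV-1 un III-1×III-2: BB|Bb
⇒ B over [I-1,I-2,II-1,II-2,II-3,II-4,III-1,III-2,III-3,III-4,IV-1]: 16 consistent
N/I-1 ? ·: NN|Nn|nn
N/I-2 ? ·: NN|Nn|nn
N/II-1 un I-1×I-2: NN|Nn
N/II-2 un ·: NN|Nn
N/II-3 ? I-1×I-2: NN|Nn|nn
N/II-4 un I-1×I-2: NN|Nn
N/III-1 ? II-2×II-1: NN|Nn|nn
N/III-2 un ·: NN|Nn
N/III-3 ? II-2×II-1: NN|Nn|nn
N/III-4 un II-2×II-1: NN|Nn
N/IV-1 un III-1×III-2: NN|Nn
⇒ N over [I-1,I-2,II-1,II-2,II-3,II-4,III-1,III-2,III-3,III-4,IV-1]: 2105 consistent
Q/I-1 aff ·: qq
Q/I-2 ? ·: Qq|qq
Q/II-1 aff I-1×I-2: qq
Q/II-2 un ·: QQ|Qq
Q/II-3 aff I-1×I-2: qq
Q/II-4 aff I-1×I-2: qq
Q/III-1 ? II-2×II-1: Qq|qq
Q/III-2 ? ·: QQ|Qq|qq
Q/III-3 ? II-2×II-1: Qq|qq
Q/III-4 ? II-2×II-1: Qq|qq
Q/IV-1 ? III-1×III-2: QQ|Qq|qq
⇒ Q over [I-1,I-2,II-1,II-2,II-3,II-4,III-1,III-2,III-3,III-4,IV-1]: 102 consistent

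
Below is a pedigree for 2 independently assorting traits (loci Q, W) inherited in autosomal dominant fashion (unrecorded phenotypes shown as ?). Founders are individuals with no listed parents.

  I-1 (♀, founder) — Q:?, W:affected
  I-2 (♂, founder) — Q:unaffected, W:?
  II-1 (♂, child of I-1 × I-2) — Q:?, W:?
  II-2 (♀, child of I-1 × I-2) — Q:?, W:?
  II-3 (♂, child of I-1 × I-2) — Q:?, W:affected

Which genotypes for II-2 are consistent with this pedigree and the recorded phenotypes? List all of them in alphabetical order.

II-2 ∈ {Qq WW, Qq Ww, Qq ww, qq WW, qq Ww, qq ww}

Q/I-1 ? ·: qq|Qq|QQ
Q/I-2 un ·: qq
Q/II-1 ? I-1×I-2: qq|Qq
Q/II-2 ? I-1×I-2: qq|Qq
Q/II-3 ? I-1×I-2: qq|Qq
⇒ Q over [I-1,I-2,II-1,II-2,II-3]: 10 consistent
W/I-1 aff ·: Ww|WW
W/I-2 ? ·: ww|Ww|WW
W/II-1 ? I-1×I-2: ww|Ww|WW
W/II-2 ? I-1×I-2: ww|Ww|WW
W/II-3 aff I-1×I-2: Ww|WW
⇒ W over [I-1,I-2,II-1,II-2,II-3]: 40 consistent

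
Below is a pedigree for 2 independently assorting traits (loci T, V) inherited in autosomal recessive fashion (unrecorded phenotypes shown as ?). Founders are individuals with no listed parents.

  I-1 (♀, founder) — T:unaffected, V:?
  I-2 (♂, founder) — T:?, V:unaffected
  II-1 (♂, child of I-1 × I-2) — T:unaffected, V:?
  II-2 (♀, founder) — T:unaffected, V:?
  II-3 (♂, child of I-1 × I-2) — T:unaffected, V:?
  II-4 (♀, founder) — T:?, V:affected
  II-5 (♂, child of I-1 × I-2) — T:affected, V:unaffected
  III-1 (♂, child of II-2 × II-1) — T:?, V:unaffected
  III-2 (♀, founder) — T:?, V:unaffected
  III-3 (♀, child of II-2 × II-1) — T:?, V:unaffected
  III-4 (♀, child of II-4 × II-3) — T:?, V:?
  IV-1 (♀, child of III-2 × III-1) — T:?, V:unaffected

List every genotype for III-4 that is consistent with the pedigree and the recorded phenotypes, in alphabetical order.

T/I-1 un ·: Tt
T/I-2 ? ·: Tt|tt
T/II-1 un I-1×I-2: TT|Tt
T/II-2 un ·: TT|Tt
T/II-3 un I-1×I-2: TT|Tt
T/II-4 ? ·: TT|Tt|tt
T/II-5 aff I-1×I-2: tt
T/III-1 ? II-2×II-1: TT|Tt|tt
T/III-2 ? ·: TT|Tt|tt
T/III-3 ? II-2×II-1: TT|Tt|tt
T/III-4 ? II-4×II-3: TT|Tt|tt
T/IV-1 ? III-2×III-1: TT|Tt|tt
⇒ T over [I-1,I-2,II-1,II-2,II-3,II-4,II-5,III-1,III-2,III-3,III-4,IV-1]: 1492 consistent
V/I-1 ? ·: VV|Vv|vv
V/I-2 un ·: VV|Vv
V/II-1 ? I-1×I-2: VV|Vv|vv
V/II-2 ? ·: VV|Vv|vv
V/II-3 ? I-1×I-2: VV|Vv|vv
V/II-4 aff ·: vv
V/II-5 un I-1×I-2: VV|Vv
V/III-1 un II-2×II-1: VV|Vv
V/III-2 un ·: VV|Vv
V/III-3 un II-2×II-1: VV|Vv
V/III-4 ? II-4×II-3: Vv|vv
V/IV-1 un III-2×III-1: VV|Vv
⇒ V over [I-1,I-2,II-1,II-2,II-3,II-4,II-5,III-1,III-2,III-3,III-4,IV-1]: 1329 consistent

III-4 ∈ {TT Vv, TT vv, Tt Vv, Tt vv, tt Vv, tt vv}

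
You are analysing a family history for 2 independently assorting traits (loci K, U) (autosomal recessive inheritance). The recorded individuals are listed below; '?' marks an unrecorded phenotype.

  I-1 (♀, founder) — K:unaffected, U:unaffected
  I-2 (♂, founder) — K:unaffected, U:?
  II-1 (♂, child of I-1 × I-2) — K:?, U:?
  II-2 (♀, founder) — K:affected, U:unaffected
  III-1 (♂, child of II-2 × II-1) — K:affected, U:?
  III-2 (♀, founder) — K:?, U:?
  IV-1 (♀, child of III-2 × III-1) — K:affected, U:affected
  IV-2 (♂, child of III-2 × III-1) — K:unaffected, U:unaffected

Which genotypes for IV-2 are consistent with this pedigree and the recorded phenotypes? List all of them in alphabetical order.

IV-2 ∈ {Kk UU, Kk Uu}

K/I-1 un ·: KK|Kk
K/I-2 un ·: KK|Kk
K/II-1 ? I-1×I-2: Kk|kk
K/II-2 aff ·: kk
K/III-1 aff II-2×II-1: kk
K/III-2 ? ·: Kk
K/IV-1 aff III-2×III-1: kk
K/IV-2 un III-2×III-1: Kk
⇒ K over [I-1,I-2,II-1,II-2,III-1,III-2,IV-1,IV-2]: 4 consistent
U/I-1 un ·: UU|Uu
U/I-2 ? ·: UU|Uu|uu
U/II-1 ? I-1×I-2: UU|Uu|uu
U/II-2 un ·: UU|Uu
U/III-1 ? II-2×II-1: Uu|uu
U/III-2 ? ·: Uu|uu
U/IV-1 aff III-2×III-1: uu
U/IV-2 un III-2×III-1: UU|Uu
⇒ U over [I-1,I-2,II-1,II-2,III-1,III-2,IV-1,IV-2]: 61 consistent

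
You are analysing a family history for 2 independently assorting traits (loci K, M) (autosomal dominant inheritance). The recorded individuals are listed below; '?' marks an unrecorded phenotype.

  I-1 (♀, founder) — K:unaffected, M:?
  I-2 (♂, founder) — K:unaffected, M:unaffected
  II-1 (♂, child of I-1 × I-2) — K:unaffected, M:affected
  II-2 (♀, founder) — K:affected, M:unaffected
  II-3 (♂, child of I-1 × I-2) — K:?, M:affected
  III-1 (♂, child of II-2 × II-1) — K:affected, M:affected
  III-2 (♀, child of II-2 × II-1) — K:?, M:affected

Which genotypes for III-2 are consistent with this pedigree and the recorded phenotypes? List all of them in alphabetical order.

K/I-1 un ·: kk
K/I-2 un ·: kk
K/II-1 un I-1×I-2: kk
K/II-2 aff ·: Kk|KK
K/II-3 ? I-1×I-2: kk
K/III-1 aff II-2×II-1: Kk
K/III-2 ? II-2×II-1: kk|Kk
⇒ K over [I-1,I-2,II-1,II-2,II-3,III-1,III-2]: 3 consistent
M/I-1 ? ·: Mm|MM
M/I-2 un ·: mm
M/II-1 aff I-1×I-2: Mm
M/II-2 un ·: mm
M/II-3 aff I-1×I-2: Mm
M/III-1 aff II-2×II-1: Mm
M/III-2 aff II-2×II-1: Mm
⇒ M over [I-1,I-2,II-1,II-2,II-3,III-1,III-2]: 2 consistent

III-2 ∈ {Kk Mm, kk Mm}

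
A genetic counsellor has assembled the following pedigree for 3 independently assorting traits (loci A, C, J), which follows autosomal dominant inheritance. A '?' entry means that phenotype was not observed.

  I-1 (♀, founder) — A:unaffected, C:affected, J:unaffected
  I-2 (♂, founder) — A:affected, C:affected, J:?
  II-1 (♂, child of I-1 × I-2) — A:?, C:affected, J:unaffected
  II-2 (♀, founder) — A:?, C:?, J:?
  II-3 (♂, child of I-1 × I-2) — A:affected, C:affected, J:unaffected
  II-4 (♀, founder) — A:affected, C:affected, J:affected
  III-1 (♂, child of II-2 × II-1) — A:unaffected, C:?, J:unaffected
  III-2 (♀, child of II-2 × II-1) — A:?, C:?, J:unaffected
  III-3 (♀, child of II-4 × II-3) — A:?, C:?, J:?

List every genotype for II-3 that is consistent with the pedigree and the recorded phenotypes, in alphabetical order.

A/I-1 un ·: aa
A/I-2 aff ·: Aa|AA
A/II-1 ? I-1×I-2: aa|Aa
A/II-2 ? ·: aa|Aa
A/II-3 aff I-1×I-2: Aa
A/II-4 aff ·: Aa|AA
A/III-1 un II-2×II-1: aa
A/III-2 ? II-2×II-1: aa|Aa|AA
A/III-3 ? II-4×II-3: aa|Aa|AA
⇒ A over [I-1,I-2,II-1,II-2,II-3,II-4,III-1,III-2,III-3]: 65 consistent
C/I-1 aff ·: Cc|CC
C/I-2 aff ·: Cc|CC
C/II-1 aff I-1×I-2: Cc|CC
C/II-2 ? ·: cc|Cc|CC
C/II-3 aff I-1×I-2: Cc|CC
C/II-4 aff ·: Cc|CC
C/III-1 ? II-2×II-1: cc|Cc|CC
C/III-2 ? II-2×II-1: cc|Cc|CC
C/III-3 ? II-4×II-3: cc|Cc|CC
⇒ C over [I-1,I-2,II-1,II-2,II-3,II-4,III-1,III-2,III-3]: 570 consistent
J/I-1 un ·: jj
J/I-2 ? ·: jj|Jj
J/II-1 un I-1×I-2: jj
J/II-2 ? ·: jj|Jj
J/II-3 un I-1×I-2: jj
J/II-4 aff ·: Jj|JJ
J/III-1 un II-2×II-1: jj
J/III-2 un II-2×II-1: jj
J/III-3 ? II-4×II-3: jj|Jj
⇒ J over [I-1,I-2,II-1,II-2,II-3,II-4,III-1,III-2,III-3]: 12 consistent

II-3 ∈ {Aa CC jj, Aa Cc jj}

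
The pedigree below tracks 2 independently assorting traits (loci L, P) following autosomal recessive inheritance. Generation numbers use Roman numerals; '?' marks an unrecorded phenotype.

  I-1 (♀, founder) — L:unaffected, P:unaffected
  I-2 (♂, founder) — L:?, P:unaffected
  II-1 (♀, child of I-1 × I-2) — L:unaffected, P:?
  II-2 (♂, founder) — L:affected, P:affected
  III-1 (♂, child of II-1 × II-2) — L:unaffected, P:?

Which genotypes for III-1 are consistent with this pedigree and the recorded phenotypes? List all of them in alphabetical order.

L/I-1 un ·: LL|Ll
L/I-2 ? ·: LL|Ll|ll
L/II-1 un I-1×I-2: LL|Ll
L/II-2 aff ·: ll
L/III-1 un II-1×II-2: Ll
⇒ L over [I-1,I-2,II-1,II-2,III-1]: 9 consistent
P/I-1 un ·: PP|Pp
P/I-2 un ·: PP|Pp
P/II-1 ? I-1×I-2: PP|Pp|pp
P/II-2 aff ·: pp
P/III-1 ? II-1×II-2: Pp|pp
⇒ P over [I-1,I-2,II-1,II-2,III-1]: 11 consistent

III-1 ∈ {Ll Pp, Ll pp}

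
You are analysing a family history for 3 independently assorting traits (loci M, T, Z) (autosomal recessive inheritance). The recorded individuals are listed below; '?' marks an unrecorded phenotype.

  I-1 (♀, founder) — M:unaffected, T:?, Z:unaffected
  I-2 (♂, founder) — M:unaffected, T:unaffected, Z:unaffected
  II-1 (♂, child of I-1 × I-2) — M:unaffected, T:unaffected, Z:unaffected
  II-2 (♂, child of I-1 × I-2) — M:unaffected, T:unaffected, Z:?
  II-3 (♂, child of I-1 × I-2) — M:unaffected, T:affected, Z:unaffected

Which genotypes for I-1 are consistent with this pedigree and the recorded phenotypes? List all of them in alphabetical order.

M/I-1 un ·: MM|Mm
M/I-2 un ·: MM|Mm
M/II-1 un I-1×I-2: MM|Mm
M/II-2 un I-1×I-2: MM|Mm
M/II-3 un I-1×I-2: MM|Mm
⇒ M over [I-1,I-2,II-1,II-2,II-3]: 25 consistent
T/I-1 ? ·: Tt|tt
T/I-2 un ·: Tt
T/II-1 un I-1×I-2: TT|Tt
T/II-2 un I-1×I-2: TT|Tt
T/II-3 aff I-1×I-2: tt
⇒ T over [I-1,I-2,II-1,II-2,II-3]: 5 consistent
Z/I-1 un ·: ZZ|Zz
Z/I-2 un ·: ZZ|Zz
Z/II-1 un I-1×I-2: ZZ|Zz
Z/II-2 ? I-1×I-2: ZZ|Zz|zz
Z/II-3 un I-1×I-2: ZZ|Zz
⇒ Z over [I-1,I-2,II-1,II-2,II-3]: 29 consistent

I-1 ∈ {MM Tt ZZ, MM Tt Zz, MM tt ZZ, MM tt Zz, Mm Tt ZZ, Mm Tt Zz, Mm tt ZZ, Mm tt Zz}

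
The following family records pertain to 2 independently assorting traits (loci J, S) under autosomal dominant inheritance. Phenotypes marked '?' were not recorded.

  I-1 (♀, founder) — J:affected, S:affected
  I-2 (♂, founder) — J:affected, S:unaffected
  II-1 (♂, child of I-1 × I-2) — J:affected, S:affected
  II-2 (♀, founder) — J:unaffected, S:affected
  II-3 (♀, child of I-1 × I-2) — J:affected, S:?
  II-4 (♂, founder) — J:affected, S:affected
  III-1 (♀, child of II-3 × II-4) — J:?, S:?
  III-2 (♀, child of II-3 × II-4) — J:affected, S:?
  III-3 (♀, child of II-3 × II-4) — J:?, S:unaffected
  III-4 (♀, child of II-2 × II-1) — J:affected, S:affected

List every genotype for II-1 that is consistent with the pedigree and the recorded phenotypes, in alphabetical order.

II-1 ∈ {JJ Ss, Jj Ss}

J/I-1 aff ·: Jj|JJ
J/I-2 aff ·: Jj|JJ
J/II-1 aff I-1×I-2: Jj|JJ
J/II-2 un ·: jj
J/II-3 aff I-1×I-2: Jj|JJ
J/II-4 aff ·: Jj|JJ
J/III-1 ? II-3×II-4: jj|Jj|JJ
J/III-2 aff II-3×II-4: Jj|JJ
J/III-3 ? II-3×II-4: jj|Jj|JJ
J/III-4 aff II-2×II-1: Jj
⇒ J over [I-1,I-2,II-1,II-2,II-3,II-4,III-1,III-2,III-3,III-4]: 219 consistent
S/I-1 aff ·: Ss|SS
S/I-2 un ·: ss
S/II-1 aff I-1×I-2: Ss
S/II-2 aff ·: Ss|SS
S/II-3 ? I-1×I-2: ss|Ss
S/II-4 aff ·: Ss
S/III-1 ? II-3×II-4: ss|Ss|SS
S/III-2 ? II-3×II-4: ss|Ss|SS
S/III-3 un II-3×II-4: ss
S/III-4 aff II-2×II-1: Ss|SS
⇒ S over [I-1,I-2,II-1,II-2,II-3,II-4,III-1,III-2,III-3,III-4]: 88 consistent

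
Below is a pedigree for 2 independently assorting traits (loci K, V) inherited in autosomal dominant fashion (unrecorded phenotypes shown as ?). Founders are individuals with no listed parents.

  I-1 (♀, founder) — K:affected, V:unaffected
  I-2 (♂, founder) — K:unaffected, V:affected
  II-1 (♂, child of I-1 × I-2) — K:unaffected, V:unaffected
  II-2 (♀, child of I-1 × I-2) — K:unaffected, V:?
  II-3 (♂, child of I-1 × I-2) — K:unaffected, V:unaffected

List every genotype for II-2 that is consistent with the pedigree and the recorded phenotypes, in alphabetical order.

II-2 ∈ {kk Vv, kk vv}

K/I-1 aff ·: Kk
K/I-2 un ·: kk
K/II-1 un I-1×I-2: kk
K/II-2 un I-1×I-2: kk
K/II-3 un I-1×I-2: kk
⇒ K over [I-1,I-2,II-1,II-2,II-3]: 1 consistent
V/I-1 un ·: vv
V/I-2 aff ·: Vv
V/II-1 un I-1×I-2: vv
V/II-2 ? I-1×I-2: vv|Vv
V/II-3 un I-1×I-2: vv
⇒ V over [I-1,I-2,II-1,II-2,II-3]: 2 consistent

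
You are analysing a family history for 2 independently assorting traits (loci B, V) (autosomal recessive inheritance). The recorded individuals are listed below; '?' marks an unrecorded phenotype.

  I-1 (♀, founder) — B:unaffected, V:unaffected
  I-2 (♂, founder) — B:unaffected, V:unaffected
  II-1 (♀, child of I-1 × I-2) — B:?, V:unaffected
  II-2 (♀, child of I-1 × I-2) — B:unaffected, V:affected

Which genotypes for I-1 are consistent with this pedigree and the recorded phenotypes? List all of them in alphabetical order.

B/I-1 un ·: BB|Bb
B/I-2 un ·: BB|Bb
B/II-1 ? I-1×I-2: BB|Bb|bb
B/II-2 un I-1×I-2: BB|Bb
⇒ B over [I-1,I-2,II-1,II-2]: 15 consistent
V/I-1 un ·: Vv
V/I-2 un ·: Vv
V/II-1 un I-1×I-2: VV|Vv
V/II-2 aff I-1×I-2: vv
⇒ V over [I-1,I-2,II-1,II-2]: 2 consistent

I-1 ∈ {BB Vv, Bb Vv}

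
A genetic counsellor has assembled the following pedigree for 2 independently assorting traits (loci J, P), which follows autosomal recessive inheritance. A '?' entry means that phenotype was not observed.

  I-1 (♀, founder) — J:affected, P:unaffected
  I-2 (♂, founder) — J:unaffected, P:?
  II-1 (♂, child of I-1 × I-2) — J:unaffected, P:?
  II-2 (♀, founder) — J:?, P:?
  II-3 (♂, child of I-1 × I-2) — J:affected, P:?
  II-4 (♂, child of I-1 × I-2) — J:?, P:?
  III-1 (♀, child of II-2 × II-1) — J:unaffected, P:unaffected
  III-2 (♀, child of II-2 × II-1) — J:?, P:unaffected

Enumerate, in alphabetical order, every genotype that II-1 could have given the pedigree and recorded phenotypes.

II-1 ∈ {Jj PP, Jj Pp, Jj pp}

J/I-1 aff ·: jj
J/I-2 un ·: Jj
J/II-1 un I-1×I-2: Jj
J/II-2 ? ·: JJ|Jj|jj
J/II-3 aff I-1×I-2: jj
J/II-4 ? I-1×I-2: Jj|jj
J/III-1 un II-2×II-1: JJ|Jj
J/III-2 ? II-2×II-1: JJ|Jj|jj
⇒ J over [I-1,I-2,II-1,II-2,II-3,II-4,III-1,III-2]: 24 consistent
P/I-1 un ·: PP|Pp
P/I-2 ? ·: PP|Pp|pp
P/II-1 ? I-1×I-2: PP|Pp|pp
P/II-2 ? ·: PP|Pp|pp
P/II-3 ? I-1×I-2: PP|Pp|pp
P/II-4 ? I-1×I-2: PP|Pp|pp
P/III-1 un II-2×II-1: PP|Pp
P/III-2 un II-2×II-1: PP|Pp
⇒ P over [I-1,I-2,II-1,II-2,II-3,II-4,III-1,III-2]: 332 consistent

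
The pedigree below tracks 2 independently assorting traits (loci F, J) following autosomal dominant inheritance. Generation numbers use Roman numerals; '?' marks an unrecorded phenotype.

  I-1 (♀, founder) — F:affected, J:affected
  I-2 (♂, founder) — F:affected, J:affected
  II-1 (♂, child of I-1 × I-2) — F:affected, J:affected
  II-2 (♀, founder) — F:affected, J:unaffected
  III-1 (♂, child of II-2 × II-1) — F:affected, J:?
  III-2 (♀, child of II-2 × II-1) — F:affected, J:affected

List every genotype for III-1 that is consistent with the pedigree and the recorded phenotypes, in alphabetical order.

III-1 ∈ {FF Jj, FF jj, Ff Jj, Ff jj}

F/I-1 aff ·: Ff|FF
F/I-2 aff ·: Ff|FF
F/II-1 aff I-1×I-2: Ff|FF
F/II-2 aff ·: Ff|FF
F/III-1 aff II-2×II-1: Ff|FF
F/III-2 aff II-2×II-1: Ff|FF
⇒ F over [I-1,I-2,II-1,II-2,III-1,III-2]: 44 consistent
J/I-1 aff ·: Jj|JJ
J/I-2 aff ·: Jj|JJ
J/II-1 aff I-1×I-2: Jj|JJ
J/II-2 un ·: jj
J/III-1 ? II-2×II-1: jj|Jj
J/III-2 aff II-2×II-1: Jj
⇒ J over [I-1,I-2,II-1,II-2,III-1,III-2]: 10 consistent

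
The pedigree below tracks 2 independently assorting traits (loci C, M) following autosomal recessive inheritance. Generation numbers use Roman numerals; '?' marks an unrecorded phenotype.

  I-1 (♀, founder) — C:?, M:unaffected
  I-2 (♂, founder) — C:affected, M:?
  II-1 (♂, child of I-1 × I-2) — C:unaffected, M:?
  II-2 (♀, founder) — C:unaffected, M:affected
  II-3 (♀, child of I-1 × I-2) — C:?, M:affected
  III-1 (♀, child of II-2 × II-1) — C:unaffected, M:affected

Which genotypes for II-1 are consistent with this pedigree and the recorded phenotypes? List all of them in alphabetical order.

II-1 ∈ {Cc Mm, Cc mm}

C/I-1 ? ·: CC|Cc
C/I-2 aff ·: cc
C/II-1 un I-1×I-2: Cc
C/II-2 un ·: CC|Cc
C/II-3 ? I-1×I-2: Cc|cc
C/III-1 un II-2×II-1: CC|Cc
⇒ C over [I-1,I-2,II-1,II-2,II-3,III-1]: 12 consistent
M/I-1 un ·: Mm
M/I-2 ? ·: Mm|mm
M/II-1 ? I-1×I-2: Mm|mm
M/II-2 aff ·: mm
M/II-3 aff I-1×I-2: mm
M/III-1 aff II-2×II-1: mm
⇒ M over [I-1,I-2,II-1,II-2,II-3,III-1]: 4 consistent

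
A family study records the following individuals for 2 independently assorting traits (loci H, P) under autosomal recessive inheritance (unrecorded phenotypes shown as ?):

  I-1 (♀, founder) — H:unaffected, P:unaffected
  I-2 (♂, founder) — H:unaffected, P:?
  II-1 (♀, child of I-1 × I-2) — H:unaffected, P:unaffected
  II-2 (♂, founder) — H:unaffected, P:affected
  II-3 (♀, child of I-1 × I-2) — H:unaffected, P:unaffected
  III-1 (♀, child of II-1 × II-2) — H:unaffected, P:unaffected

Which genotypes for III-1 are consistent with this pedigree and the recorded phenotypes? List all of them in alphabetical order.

H/I-1 un ·: HH|Hh
H/I-2 un ·: HH|Hh
H/II-1 un I-1×I-2: HH|Hh
H/II-2 un ·: HH|Hh
H/II-3 un I-1×I-2: HH|Hh
H/III-1 un II-1×II-2: HH|Hh
⇒ H over [I-1,I-2,II-1,II-2,II-3,III-1]: 45 consistent
P/I-1 un ·: PP|Pp
P/I-2 ? ·: PP|Pp|pp
P/II-1 un I-1×I-2: PP|Pp
P/II-2 aff ·: pp
P/II-3 un I-1×I-2: PP|Pp
P/III-1 un II-1×II-2: Pp
⇒ P over [I-1,I-2,II-1,II-2,II-3,III-1]: 15 consistent

III-1 ∈ {HH Pp, Hh Pp}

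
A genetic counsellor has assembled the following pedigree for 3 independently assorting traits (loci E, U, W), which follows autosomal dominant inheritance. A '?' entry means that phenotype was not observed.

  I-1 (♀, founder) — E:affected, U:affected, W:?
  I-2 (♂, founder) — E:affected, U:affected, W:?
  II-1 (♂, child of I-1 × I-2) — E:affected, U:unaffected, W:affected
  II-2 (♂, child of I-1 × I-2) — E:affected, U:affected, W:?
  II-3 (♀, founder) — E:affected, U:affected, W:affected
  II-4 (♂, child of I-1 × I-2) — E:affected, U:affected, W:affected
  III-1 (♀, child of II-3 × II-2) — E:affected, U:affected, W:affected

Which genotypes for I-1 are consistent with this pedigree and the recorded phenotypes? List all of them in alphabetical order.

E/I-1 aff ·: Ee|EE
E/I-2 aff ·: Ee|EE
E/II-1 aff I-1×I-2: Ee|EE
E/II-2 aff I-1×I-2: Ee|EE
E/II-3 aff ·: Ee|EE
E/II-4 aff I-1×I-2: Ee|EE
E/III-1 aff II-3×II-2: Ee|EE
⇒ E over [I-1,I-2,II-1,II-2,II-3,II-4,III-1]: 87 consistent
U/I-1 aff ·: Uu
U/I-2 aff ·: Uu
U/II-1 un I-1×I-2: uu
U/II-2 aff I-1×I-2: Uu|UU
U/II-3 aff ·: Uu|UU
U/II-4 aff I-1×I-2: Uu|UU
U/III-1 aff II-3×II-2: Uu|UU
⇒ U over [I-1,I-2,II-1,II-2,II-3,II-4,III-1]: 14 consistent
W/I-1 ? ·: ww|Ww|WW
W/I-2 ? ·: ww|Ww|WW
W/II-1 aff I-1×I-2: Ww|WW
W/II-2 ? I-1×I-2: ww|Ww|WW
W/II-3 aff ·: Ww|WW
W/II-4 aff I-1×I-2: Ww|WW
W/III-1 aff II-3×II-2: Ww|WW
⇒ W over [I-1,I-2,II-1,II-2,II-3,II-4,III-1]: 115 consistent

I-1 ∈ {EE Uu WW, EE Uu Ww, EE Uu ww, Ee Uu WW, Ee Uu Ww, Ee Uu ww}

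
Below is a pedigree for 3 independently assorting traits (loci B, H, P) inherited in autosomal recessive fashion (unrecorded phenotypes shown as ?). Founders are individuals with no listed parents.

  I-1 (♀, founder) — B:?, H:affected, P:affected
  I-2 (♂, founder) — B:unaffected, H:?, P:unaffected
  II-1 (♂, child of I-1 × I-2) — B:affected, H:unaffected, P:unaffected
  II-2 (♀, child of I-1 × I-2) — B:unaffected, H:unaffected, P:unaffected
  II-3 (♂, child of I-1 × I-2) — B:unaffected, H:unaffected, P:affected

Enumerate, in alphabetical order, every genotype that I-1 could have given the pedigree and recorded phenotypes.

B/I-1 ? ·: Bb|bb
B/I-2 un ·: Bb
B/II-1 aff I-1×I-2: bb
B/II-2 un I-1×I-2: BB|Bb
B/II-3 un I-1×I-2: BB|Bb
⇒ B over [I-1,I-2,II-1,II-2,II-3]: 5 consistent
H/I-1 aff ·: hh
H/I-2 ? ·: HH|Hh
H/II-1 un I-1×I-2: Hh
H/II-2 un I-1×I-2: Hh
H/II-3 un I-1×I-2: Hh
⇒ H over [I-1,I-2,II-1,II-2,II-3]: 2 consistent
P/I-1 aff ·: pp
P/I-2 un ·: Pp
P/II-1 un I-1×I-2: Pp
P/II-2 un I-1×I-2: Pp
P/II-3 aff I-1×I-2: pp
⇒ P over [I-1,I-2,II-1,II-2,II-3]: 1 consistent

I-1 ∈ {Bb hh pp, bb hh pp}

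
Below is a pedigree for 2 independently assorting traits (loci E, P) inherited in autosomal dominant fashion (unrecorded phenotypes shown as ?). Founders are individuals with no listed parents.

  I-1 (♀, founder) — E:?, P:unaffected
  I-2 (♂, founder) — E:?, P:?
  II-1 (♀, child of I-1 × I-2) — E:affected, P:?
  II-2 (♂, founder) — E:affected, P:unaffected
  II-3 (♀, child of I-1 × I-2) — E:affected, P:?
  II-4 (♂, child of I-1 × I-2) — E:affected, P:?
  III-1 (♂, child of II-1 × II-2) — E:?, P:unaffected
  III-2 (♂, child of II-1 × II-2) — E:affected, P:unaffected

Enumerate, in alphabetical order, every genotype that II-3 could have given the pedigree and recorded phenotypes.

II-3 ∈ {EE Pp, EE pp, Ee Pp, Ee pp}

E/I-1 ? ·: ee|Ee|EE
E/I-2 ? ·: ee|Ee|EE
E/II-1 aff I-1×I-2: Ee|EE
E/II-2 aff ·: Ee|EE
E/II-3 aff I-1×I-2: Ee|EE
E/II-4 aff I-1×I-2: Ee|EE
E/III-1 ? II-1×II-2: ee|Ee|EE
E/III-2 aff II-1×II-2: Ee|EE
⇒ E over [I-1,I-2,II-1,II-2,II-3,II-4,III-1,III-2]: 225 consistent
P/I-1 un ·: pp
P/I-2 ? ·: pp|Pp|PP
P/II-1 ? I-1×I-2: pp|Pp
P/II-2 un ·: pp
P/II-3 ? I-1×I-2: pp|Pp
P/II-4 ? I-1×I-2: pp|Pp
P/III-1 un II-1×II-2: pp
P/III-2 un II-1×II-2: pp
⇒ P over [I-1,I-2,II-1,II-2,II-3,II-4,III-1,III-2]: 10 consistent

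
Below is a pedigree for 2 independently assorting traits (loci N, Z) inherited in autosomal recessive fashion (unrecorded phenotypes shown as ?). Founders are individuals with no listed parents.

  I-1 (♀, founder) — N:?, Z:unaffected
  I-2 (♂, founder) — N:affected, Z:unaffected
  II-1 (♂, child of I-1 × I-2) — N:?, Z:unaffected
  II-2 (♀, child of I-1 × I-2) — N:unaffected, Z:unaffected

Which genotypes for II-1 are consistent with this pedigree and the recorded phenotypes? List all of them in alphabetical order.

N/I-1 ? ·: NN|Nn
N/I-2 aff ·: nn
N/II-1 ? I-1×I-2: Nn|nn
N/II-2 un I-1×I-2: Nn
⇒ N over [I-1,I-2,II-1,II-2]: 3 consistent
Z/I-1 un ·: ZZ|Zz
Z/I-2 un ·: ZZ|Zz
Z/II-1 un I-1×I-2: ZZ|Zz
Z/II-2 un I-1×I-2: ZZ|Zz
⇒ Z over [I-1,I-2,II-1,II-2]: 13 consistent

II-1 ∈ {Nn ZZ, Nn Zz, nn ZZ, nn Zz}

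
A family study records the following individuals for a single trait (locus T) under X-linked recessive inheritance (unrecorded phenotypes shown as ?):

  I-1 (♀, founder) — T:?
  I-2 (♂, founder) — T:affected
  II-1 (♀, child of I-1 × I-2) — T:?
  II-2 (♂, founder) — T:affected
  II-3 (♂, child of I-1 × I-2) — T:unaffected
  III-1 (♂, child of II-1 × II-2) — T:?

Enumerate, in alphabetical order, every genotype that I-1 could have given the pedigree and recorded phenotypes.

I-1 ∈ {X^TX^T, X^TX^t}

T/I-1 ? ·: X^TX^T|X^TX^t
T/I-2 aff ·: X^tY
T/II-1 ? I-1×I-2: X^TX^t|X^tX^t
T/II-2 aff ·: X^tY
T/II-3 un I-1×I-2: X^TY
T/III-1 ? II-1×II-2: X^TY|X^tY
⇒ T over [I-1,I-2,II-1,II-2,II-3,III-1]: 5 consistent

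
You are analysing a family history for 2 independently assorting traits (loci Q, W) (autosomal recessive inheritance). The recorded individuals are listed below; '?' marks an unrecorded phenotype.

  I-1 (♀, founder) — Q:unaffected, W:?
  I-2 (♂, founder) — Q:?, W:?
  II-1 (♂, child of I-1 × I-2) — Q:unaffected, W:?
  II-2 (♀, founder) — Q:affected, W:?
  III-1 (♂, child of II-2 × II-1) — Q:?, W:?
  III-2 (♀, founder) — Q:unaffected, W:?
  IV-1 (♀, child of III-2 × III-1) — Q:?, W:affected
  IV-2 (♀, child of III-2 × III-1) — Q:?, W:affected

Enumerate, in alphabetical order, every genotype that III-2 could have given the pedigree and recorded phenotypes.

III-2 ∈ {QQ Ww, QQ ww, Qq Ww, Qq ww}

Q/I-1 un ·: QQ|Qq
Q/I-2 ? ·: QQ|Qq|qq
Q/II-1 un I-1×I-2: QQ|Qq
Q/II-2 aff ·: qq
Q/III-1 ? II-2×II-1: Qq|qq
Q/III-2 un ·: QQ|Qq
Q/IV-1 ? III-2×III-1: QQ|Qq|qq
Q/IV-2 ? III-2×III-1: QQ|Qq|qq
⇒ Q over [I-1,I-2,II-1,II-2,III-1,III-2,IV-1,IV-2]: 142 consistent
W/I-1 ? ·: WW|Ww|ww
W/I-2 ? ·: WW|Ww|ww
W/II-1 ? I-1×I-2: WW|Ww|ww
W/II-2 ? ·: WW|Ww|ww
W/III-1 ? II-2×II-1: Ww|ww
W/III-2 ? ·: Ww|ww
W/IV-1 aff III-2×III-1: ww
W/IV-2 aff III-2×III-1: ww
⇒ W over [I-1,I-2,II-1,II-2,III-1,III-2,IV-1,IV-2]: 118 consistent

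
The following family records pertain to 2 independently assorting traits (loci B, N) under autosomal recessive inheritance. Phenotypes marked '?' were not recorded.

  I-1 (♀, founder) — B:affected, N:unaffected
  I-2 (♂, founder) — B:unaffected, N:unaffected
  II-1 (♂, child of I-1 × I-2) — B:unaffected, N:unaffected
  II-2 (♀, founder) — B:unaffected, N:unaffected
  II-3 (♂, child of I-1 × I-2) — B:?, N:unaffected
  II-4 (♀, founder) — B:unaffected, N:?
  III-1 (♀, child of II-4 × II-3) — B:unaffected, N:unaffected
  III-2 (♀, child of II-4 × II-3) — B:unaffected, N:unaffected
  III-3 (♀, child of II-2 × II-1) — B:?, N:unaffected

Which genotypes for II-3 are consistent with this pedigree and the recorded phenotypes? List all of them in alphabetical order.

B/I-1 aff ·: bb
B/I-2 un ·: BB|Bb
B/II-1 un I-1×I-2: Bb
B/II-2 un ·: BB|Bb
B/II-3 ? I-1×I-2: Bb|bb
B/II-4 un ·: BB|Bb
B/III-1 un II-4×II-3: BB|Bb
B/III-2 un II-4×II-3: BB|Bb
B/III-3 ? II-2×II-1: BB|Bb|bb
⇒ B over [I-1,I-2,II-1,II-2,II-3,II-4,III-1,III-2,III-3]: 90 consistent
N/I-1 un ·: NN|Nn
N/I-2 un ·: NN|Nn
N/II-1 un I-1×I-2: NN|Nn
N/II-2 un ·: NN|Nn
N/II-3 un I-1×I-2: NN|Nn
N/II-4 ? ·: NN|Nn|nn
N/III-1 un II-4×II-3: NN|Nn
N/III-2 un II-4×II-3: NN|Nn
N/III-3 un II-2×II-1: NN|Nn
⇒ N over [I-1,I-2,II-1,II-2,II-3,II-4,III-1,III-2,III-3]: 333 consistent

II-3 ∈ {Bb NN, Bb Nn, bb NN, bb Nn}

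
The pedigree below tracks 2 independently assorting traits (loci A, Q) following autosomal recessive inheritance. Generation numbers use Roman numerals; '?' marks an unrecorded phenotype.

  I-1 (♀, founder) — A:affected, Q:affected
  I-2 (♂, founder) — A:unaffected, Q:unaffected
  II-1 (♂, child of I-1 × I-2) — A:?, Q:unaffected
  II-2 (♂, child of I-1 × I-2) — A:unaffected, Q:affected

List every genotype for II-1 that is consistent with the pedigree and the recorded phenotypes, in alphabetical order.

A/I-1 aff ·: aa
A/I-2 un ·: AA|Aa
A/II-1 ? I-1×I-2: Aa|aa
A/II-2 un I-1×I-2: Aa
⇒ A over [I-1,I-2,II-1,II-2]: 3 consistent
Q/I-1 aff ·: qq
Q/I-2 un ·: Qq
Q/II-1 un I-1×I-2: Qq
Q/II-2 aff I-1×I-2: qq
⇒ Q over [I-1,I-2,II-1,II-2]: 1 consistent

II-1 ∈ {Aa Qq, aa Qq}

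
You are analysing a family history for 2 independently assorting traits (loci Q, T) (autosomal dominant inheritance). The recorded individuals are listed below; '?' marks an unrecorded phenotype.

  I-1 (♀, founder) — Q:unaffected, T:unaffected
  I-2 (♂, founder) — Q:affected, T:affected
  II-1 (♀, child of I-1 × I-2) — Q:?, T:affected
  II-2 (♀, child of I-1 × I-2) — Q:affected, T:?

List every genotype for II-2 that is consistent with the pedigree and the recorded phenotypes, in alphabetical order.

Q/I-1 un ·: qq
Q/I-2 aff ·: Qq|QQ
Q/II-1 ? I-1×I-2: qq|Qq
Q/II-2 aff I-1×I-2: Qq
⇒ Q over [I-1,I-2,II-1,II-2]: 3 consistent
T/I-1 un ·: tt
T/I-2 aff ·: Tt|TT
T/II-1 aff I-1×I-2: Tt
T/II-2 ? I-1×I-2: tt|Tt
⇒ T over [I-1,I-2,II-1,II-2]: 3 consistent

II-2 ∈ {Qq Tt, Qq tt}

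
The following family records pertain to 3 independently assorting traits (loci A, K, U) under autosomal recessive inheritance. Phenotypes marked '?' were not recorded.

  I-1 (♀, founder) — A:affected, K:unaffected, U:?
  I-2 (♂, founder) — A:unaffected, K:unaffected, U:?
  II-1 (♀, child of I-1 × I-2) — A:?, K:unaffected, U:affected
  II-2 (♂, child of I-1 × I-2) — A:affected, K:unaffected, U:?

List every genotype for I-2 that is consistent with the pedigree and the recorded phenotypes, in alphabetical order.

A/I-1 aff ·: aa
A/I-2 un ·: Aa
A/II-1 ? I-1×I-2: Aa|aa
A/II-2 aff I-1×I-2: aa
⇒ A over [I-1,I-2,II-1,II-2]: 2 consistent
K/I-1 un ·: KK|Kk
K/I-2 un ·: KK|Kk
K/II-1 un I-1×I-2: KK|Kk
K/II-2 un I-1×I-2: KK|Kk
⇒ K over [I-1,I-2,II-1,II-2]: 13 consistent
U/I-1 ? ·: Uu|uu
U/I-2 ? ·: Uu|uu
U/II-1 aff I-1×I-2: uu
U/II-2 ? I-1×I-2: UU|Uu|uu
⇒ U over [I-1,I-2,II-1,II-2]: 8 consistent

I-2 ∈ {Aa KK Uu, Aa KK uu, Aa Kk Uu, Aa Kk uu}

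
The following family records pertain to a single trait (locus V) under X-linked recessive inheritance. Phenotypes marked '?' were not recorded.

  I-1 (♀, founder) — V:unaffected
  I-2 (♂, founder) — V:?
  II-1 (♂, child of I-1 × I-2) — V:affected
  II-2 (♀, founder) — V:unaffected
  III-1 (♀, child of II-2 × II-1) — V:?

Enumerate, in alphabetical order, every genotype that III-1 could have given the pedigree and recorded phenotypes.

V/I-1 un ·: X^VX^v
V/I-2 ? ·: X^VY|X^vY
V/II-1 aff I-1×I-2: X^vY
V/II-2 un ·: X^VX^V|X^VX^v
V/III-1 ? II-2×II-1: X^VX^v|X^vX^v
⇒ V over [I-1,I-2,II-1,II-2,III-1]: 6 consistent

III-1 ∈ {X^VX^v, X^vX^v}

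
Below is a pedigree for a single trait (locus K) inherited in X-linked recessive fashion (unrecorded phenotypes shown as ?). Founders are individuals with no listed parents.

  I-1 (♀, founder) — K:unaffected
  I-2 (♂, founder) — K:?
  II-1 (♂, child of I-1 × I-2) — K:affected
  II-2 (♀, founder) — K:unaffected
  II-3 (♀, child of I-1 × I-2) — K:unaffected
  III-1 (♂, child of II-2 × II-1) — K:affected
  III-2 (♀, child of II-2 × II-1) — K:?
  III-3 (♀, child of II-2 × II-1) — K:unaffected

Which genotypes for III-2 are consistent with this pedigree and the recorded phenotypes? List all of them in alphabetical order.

III-2 ∈ {X^KX^k, X^kX^k}

K/I-1 un ·: X^KX^k
K/I-2 ? ·: X^KY|X^kY
K/II-1 aff I-1×I-2: X^kY
K/II-2 un ·: X^KX^k
K/II-3 un I-1×I-2: X^KX^K|X^KX^k
K/III-1 aff II-2×II-1: X^kY
K/III-2 ? II-2×II-1: X^KX^k|X^kX^k
K/III-3 un II-2×II-1: X^KX^k
⇒ K over [I-1,I-2,II-1,II-2,II-3,III-1,III-2,III-3]: 6 consistent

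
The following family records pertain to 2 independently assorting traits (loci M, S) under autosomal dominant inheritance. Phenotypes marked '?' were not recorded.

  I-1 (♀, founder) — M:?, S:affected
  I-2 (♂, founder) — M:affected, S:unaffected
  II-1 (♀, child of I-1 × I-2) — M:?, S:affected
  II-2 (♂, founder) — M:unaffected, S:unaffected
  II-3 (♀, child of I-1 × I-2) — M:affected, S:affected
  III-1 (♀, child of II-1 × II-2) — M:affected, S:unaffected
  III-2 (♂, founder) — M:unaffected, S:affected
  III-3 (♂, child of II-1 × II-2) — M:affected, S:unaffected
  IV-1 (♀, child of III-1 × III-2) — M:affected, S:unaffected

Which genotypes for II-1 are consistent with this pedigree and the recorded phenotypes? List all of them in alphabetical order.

II-1 ∈ {MM Ss, Mm Ss}

M/I-1 ? ·: mm|Mm|MM
M/I-2 aff ·: Mm|MM
M/II-1 ? I-1×I-2: Mm|MM
M/II-2 un ·: mm
M/II-3 aff I-1×I-2: Mm|MM
M/III-1 aff II-1×II-2: Mm
M/III-2 un ·: mm
M/III-3 aff II-1×II-2: Mm
M/IV-1 aff III-1×III-2: Mm
⇒ M over [I-1,I-2,II-1,II-2,II-3,III-1,III-2,III-3,IV-1]: 15 consistent
S/I-1 aff ·: Ss|SS
S/I-2 un ·: ss
S/II-1 aff I-1×I-2: Ss
S/II-2 un ·: ss
S/II-3 aff I-1×I-2: Ss
S/III-1 un II-1×II-2: ss
S/III-2 aff ·: Ss
S/III-3 un II-1×II-2: ss
S/IV-1 un III-1×III-2: ss
⇒ S over [I-1,I-2,II-1,II-2,II-3,III-1,III-2,III-3,IV-1]: 2 consistent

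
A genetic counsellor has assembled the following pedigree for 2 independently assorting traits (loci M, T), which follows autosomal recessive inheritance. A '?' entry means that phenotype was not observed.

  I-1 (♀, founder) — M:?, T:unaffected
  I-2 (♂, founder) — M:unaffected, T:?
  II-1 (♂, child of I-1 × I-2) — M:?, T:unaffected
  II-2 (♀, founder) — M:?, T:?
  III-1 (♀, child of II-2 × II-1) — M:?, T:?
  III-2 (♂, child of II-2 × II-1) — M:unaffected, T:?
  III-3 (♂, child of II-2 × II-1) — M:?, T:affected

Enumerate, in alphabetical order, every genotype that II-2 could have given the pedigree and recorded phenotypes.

M/I-1 ? ·: MM|Mm|mm
M/I-2 un ·: MM|Mm
M/II-1 ? I-1×I-2: MM|Mm|mm
M/II-2 ? ·: MM|Mm|mm
M/III-1 ? II-2×II-1: MM|Mm|mm
M/III-2 un II-2×II-1: MM|Mm
M/III-3 ? II-2×II-1: MM|Mm|mm
⇒ M over [I-1,I-2,II-1,II-2,III-1,III-2,III-3]: 200 consistent
T/I-1 un ·: TT|Tt
T/I-2 ? ·: TT|Tt|tt
T/II-1 un I-1×I-2: Tt
T/II-2 ? ·: Tt|tt
T/III-1 ? II-2×II-1: TT|Tt|tt
T/III-2 ? II-2×II-1: TT|Tt|tt
T/III-3 aff II-2×II-1: tt
⇒ T over [I-1,I-2,II-1,II-2,III-1,III-2,III-3]: 65 consistent

II-2 ∈ {MM Tt, MM tt, Mm Tt, Mm tt, mm Tt, mm tt}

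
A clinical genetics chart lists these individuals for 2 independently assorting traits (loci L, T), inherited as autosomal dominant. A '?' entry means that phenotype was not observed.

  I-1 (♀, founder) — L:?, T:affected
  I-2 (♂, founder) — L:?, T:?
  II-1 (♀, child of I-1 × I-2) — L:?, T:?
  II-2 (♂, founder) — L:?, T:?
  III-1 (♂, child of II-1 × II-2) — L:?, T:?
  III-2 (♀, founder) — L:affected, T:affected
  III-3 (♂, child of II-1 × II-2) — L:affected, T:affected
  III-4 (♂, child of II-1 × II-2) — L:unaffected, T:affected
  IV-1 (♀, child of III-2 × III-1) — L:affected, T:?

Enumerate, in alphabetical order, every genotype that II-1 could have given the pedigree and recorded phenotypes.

L/I-1 ? ·: ll|Ll|LL
L/I-2 ? ·: ll|Ll|LL
L/II-1 ? I-1×I-2: ll|Ll
L/II-2 ? ·: ll|Ll
L/III-1 ? II-1×II-2: ll|Ll|LL
L/III-2 aff ·: Ll|LL
L/III-3 aff II-1×II-2: Ll|LL
L/III-4 un II-1×II-2: ll
L/IV-1 aff III-2×III-1: Ll|LL
⇒ L over [I-1,I-2,II-1,II-2,III-1,III-2,III-3,III-4,IV-1]: 192 consistent
T/I-1 aff ·: Tt|TT
T/I-2 ? ·: tt|Tt|TT
T/II-1 ? I-1×I-2: tt|Tt|TT
T/II-2 ? ·: tt|Tt|TT
T/III-1 ? II-1×II-2: tt|Tt|TT
T/III-2 aff ·: Tt|TT
T/III-3 aff II-1×II-2: Tt|TT
T/III-4 aff II-1×II-2: Tt|TT
T/IV-1 ? III-2×III-1: tt|Tt|TT
⇒ T over [I-1,I-2,II-1,II-2,III-1,III-2,III-3,III-4,IV-1]: 606 consistent

II-1 ∈ {Ll TT, Ll Tt, Ll tt, ll TT, ll Tt, ll tt}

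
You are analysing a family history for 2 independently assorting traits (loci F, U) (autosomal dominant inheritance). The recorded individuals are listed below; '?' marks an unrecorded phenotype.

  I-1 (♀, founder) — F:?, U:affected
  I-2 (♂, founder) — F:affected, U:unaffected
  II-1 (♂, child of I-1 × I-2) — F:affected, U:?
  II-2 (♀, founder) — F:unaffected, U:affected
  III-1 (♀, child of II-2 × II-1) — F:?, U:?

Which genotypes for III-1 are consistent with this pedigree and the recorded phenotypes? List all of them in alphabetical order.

F/I-1 ? ·: ff|Ff|FF
F/I-2 aff ·: Ff|FF
F/II-1 aff I-1×I-2: Ff|FF
F/II-2 un ·: ff
F/III-1 ? II-2×II-1: ff|Ff
⇒ F over [I-1,I-2,II-1,II-2,III-1]: 14 consistent
U/I-1 aff ·: Uu|UU
U/I-2 un ·: uu
U/II-1 ? I-1×I-2: uu|Uu
U/II-2 aff ·: Uu|UU
U/III-1 ? II-2×II-1: uu|Uu|UU
⇒ U over [I-1,I-2,II-1,II-2,III-1]: 13 consistent

III-1 ∈ {Ff UU, Ff Uu, Ff uu, ff UU, ff Uu, ff uu}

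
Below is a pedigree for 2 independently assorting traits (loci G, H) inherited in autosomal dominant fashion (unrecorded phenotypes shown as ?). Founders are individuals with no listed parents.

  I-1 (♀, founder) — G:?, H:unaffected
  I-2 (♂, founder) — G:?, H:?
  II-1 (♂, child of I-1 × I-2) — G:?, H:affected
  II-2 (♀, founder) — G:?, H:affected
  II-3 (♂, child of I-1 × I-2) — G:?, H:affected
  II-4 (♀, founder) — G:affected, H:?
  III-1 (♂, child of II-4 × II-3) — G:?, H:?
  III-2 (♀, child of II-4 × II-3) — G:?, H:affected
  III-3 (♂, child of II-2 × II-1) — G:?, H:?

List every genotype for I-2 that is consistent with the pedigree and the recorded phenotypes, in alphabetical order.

I-2 ∈ {GG HH, GG Hh, Gg HH, Gg Hh, gg HH, gg Hh}

G/I-1 ? ·: gg|Gg|GG
G/I-2 ? ·: gg|Gg|GG
G/II-1 ? I-1×I-2: gg|Gg|GG
G/II-2 ? ·: gg|Gg|GG
G/II-3 ? I-1×I-2: gg|Gg|GG
G/II-4 aff ·: Gg|GG
G/III-1 ? II-4×II-3: gg|Gg|GG
G/III-2 ? II-4×II-3: gg|Gg|GG
G/III-3 ? II-2×II-1: gg|Gg|GG
⇒ G over [I-1,I-2,II-1,II-2,II-3,II-4,III-1,III-2,III-3]: 1359 consistent
H/I-1 un ·: hh
H/I-2 ? ·: Hh|HH
H/II-1 aff I-1×I-2: Hh
H/II-2 aff ·: Hh|HH
H/II-3 aff I-1×I-2: Hh
H/II-4 ? ·: hh|Hh|HH
H/III-1 ? II-4×II-3: hh|Hh|HH
H/III-2 aff II-4×II-3: Hh|HH
H/III-3 ? II-2×II-1: hh|Hh|HH
⇒ H over [I-1,I-2,II-1,II-2,II-3,II-4,III-1,III-2,III-3]: 120 consistent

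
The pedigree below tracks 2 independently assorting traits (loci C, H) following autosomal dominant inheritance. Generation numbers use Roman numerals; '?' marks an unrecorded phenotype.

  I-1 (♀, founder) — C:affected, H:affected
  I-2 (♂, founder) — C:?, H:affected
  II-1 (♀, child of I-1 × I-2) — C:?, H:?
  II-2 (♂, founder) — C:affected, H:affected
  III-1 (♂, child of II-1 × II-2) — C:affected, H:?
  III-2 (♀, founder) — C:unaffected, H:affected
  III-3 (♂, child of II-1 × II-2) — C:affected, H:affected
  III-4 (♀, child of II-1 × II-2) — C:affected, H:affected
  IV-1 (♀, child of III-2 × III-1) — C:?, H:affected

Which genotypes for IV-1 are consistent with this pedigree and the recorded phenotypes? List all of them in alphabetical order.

IV-1 ∈ {Cc HH, Cc Hh, cc HH, cc Hh}

C/I-1 aff ·: Cc|CC
C/I-2 ? ·: cc|Cc|CC
C/II-1 ? I-1×I-2: cc|Cc|CC
C/II-2 aff ·: Cc|CC
C/III-1 aff II-1×II-2: Cc|CC
C/III-2 un ·: cc
C/III-3 aff II-1×II-2: Cc|CC
C/III-4 aff II-1×II-2: Cc|CC
C/IV-1 ? III-2×III-1: cc|Cc
⇒ C over [I-1,I-2,II-1,II-2,III-1,III-2,III-3,III-4,IV-1]: 180 consistent
H/I-1 aff ·: Hh|HH
H/I-2 aff ·: Hh|HH
H/II-1 ? I-1×I-2: hh|Hh|HH
H/II-2 aff ·: Hh|HH
H/III-1 ? II-1×II-2: hh|Hh|HH
H/III-2 aff ·: Hh|HH
H/III-3 aff II-1×II-2: Hh|HH
H/III-4 aff II-1×II-2: Hh|HH
H/IV-1 aff III-2×III-1: Hh|HH
⇒ H over [I-1,I-2,II-1,II-2,III-1,III-2,III-3,III-4,IV-1]: 326 consistent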